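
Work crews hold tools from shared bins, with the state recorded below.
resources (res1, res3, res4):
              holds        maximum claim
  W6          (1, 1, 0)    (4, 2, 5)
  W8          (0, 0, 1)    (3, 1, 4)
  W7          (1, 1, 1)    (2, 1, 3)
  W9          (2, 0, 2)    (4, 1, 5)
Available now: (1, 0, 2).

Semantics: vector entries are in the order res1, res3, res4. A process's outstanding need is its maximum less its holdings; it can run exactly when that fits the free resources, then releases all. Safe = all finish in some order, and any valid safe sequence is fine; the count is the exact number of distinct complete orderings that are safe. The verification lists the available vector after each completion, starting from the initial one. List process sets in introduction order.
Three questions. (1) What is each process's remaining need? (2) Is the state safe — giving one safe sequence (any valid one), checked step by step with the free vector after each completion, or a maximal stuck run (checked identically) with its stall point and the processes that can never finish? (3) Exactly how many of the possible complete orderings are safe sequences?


(1) Outstanding need per process (order res1, res3, res4):
  W6: (3, 1, 5)
  W8: (3, 1, 3)
  W7: (1, 0, 2)
  W9: (2, 1, 3)
(2) SAFE, for example via the order W7, W9, W6, W8.
Key observation: W7 is the earliest step where a requested resource binds exactly: need (1, 0, 2), pool (1, 0, 2) at its turn.
Walking it through:
  pool = (1, 0, 2)
  W7: need (1, 0, 2) fits (1, 0, 2); releases (1, 1, 1), pool now (2, 1, 3)
  W9: need (2, 1, 3) fits (2, 1, 3); releases (2, 0, 2), pool now (4, 1, 5)
  W6: need (3, 1, 5) fits (4, 1, 5); releases (1, 1, 0), pool now (5, 2, 5)
  W8: need (3, 1, 3) fits (5, 2, 5); releases (0, 0, 1), pool now (5, 2, 6)
(3) The exact count: 2 of the possible complete orderings are safe sequences.


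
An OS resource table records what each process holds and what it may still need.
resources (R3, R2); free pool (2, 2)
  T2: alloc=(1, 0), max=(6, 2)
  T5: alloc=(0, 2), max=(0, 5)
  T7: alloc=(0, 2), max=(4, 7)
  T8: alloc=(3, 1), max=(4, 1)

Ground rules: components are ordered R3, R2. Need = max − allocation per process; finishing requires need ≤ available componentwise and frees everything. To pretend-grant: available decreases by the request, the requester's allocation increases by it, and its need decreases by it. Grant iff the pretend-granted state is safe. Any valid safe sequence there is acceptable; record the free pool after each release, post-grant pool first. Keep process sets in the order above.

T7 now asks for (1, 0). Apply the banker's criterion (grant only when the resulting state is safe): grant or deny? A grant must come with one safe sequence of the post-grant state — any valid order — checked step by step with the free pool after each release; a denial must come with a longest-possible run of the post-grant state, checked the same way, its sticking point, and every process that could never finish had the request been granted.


GRANT. The post-grant state is safe; one safe sequence: T8, T5, T7, T2.
Key observation: with (1, 2) left after the transfer, T8 can run at once — the state stays safe.
Check on the post-grant state, step by step:
  pool = (1, 2)
  run T8 (needs (1, 0), free (1, 2)); after release of (3, 1) the pool is (4, 3)
  run T5 (needs (0, 3), free (4, 3)); after release of (0, 2) the pool is (4, 5)
  run T7 (needs (3, 5), free (4, 5)); after release of (1, 2) the pool is (5, 7)
  run T2 (needs (5, 2), free (5, 7)); after release of (1, 0) the pool is (6, 7)


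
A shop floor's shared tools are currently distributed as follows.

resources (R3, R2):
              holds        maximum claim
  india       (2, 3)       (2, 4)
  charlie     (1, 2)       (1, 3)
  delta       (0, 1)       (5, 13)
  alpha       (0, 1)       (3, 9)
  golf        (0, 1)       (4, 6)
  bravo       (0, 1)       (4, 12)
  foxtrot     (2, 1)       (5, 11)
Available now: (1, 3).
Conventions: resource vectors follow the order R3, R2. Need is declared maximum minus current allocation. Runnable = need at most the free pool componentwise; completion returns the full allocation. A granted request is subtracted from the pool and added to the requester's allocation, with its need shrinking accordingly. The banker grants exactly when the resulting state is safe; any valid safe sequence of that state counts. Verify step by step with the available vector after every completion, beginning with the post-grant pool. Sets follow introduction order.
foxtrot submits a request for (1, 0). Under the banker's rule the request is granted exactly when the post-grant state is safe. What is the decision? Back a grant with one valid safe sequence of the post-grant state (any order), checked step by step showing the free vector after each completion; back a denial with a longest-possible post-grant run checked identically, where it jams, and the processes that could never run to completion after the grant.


DENY. Granting would leave the state unsafe.
Key observation: after india, charlie, alpha the pool peaks at (3, 9), and each blocked process is short somewhere: delta on R3, R2; golf on R3; bravo on R3, R2; foxtrot on R2.
After a pretend grant, a maximal execution: india, charlie, alpha — then nothing else fits. Step-by-step check:
  pool = (0, 3)
  run india (needs (0, 1), free (0, 3)); after release of (2, 3) the pool is (2, 6)
  run charlie (needs (0, 1), free (2, 6)); after release of (1, 2) the pool is (3, 8)
  run alpha (needs (3, 8), free (3, 8)); after release of (0, 1) the pool is (3, 9)
  delta still needs (5, 12) but only (3, 9) is free — short on R3 and R2
  golf still needs (4, 5) but only (3, 9) is free — short on R3
  bravo still needs (4, 11) but only (3, 9) is free — short on R3 and R2
  foxtrot still needs (2, 10) but only (3, 9) is free — short on R2
Processes that could never finish after the grant: delta, golf, bravo and foxtrot.


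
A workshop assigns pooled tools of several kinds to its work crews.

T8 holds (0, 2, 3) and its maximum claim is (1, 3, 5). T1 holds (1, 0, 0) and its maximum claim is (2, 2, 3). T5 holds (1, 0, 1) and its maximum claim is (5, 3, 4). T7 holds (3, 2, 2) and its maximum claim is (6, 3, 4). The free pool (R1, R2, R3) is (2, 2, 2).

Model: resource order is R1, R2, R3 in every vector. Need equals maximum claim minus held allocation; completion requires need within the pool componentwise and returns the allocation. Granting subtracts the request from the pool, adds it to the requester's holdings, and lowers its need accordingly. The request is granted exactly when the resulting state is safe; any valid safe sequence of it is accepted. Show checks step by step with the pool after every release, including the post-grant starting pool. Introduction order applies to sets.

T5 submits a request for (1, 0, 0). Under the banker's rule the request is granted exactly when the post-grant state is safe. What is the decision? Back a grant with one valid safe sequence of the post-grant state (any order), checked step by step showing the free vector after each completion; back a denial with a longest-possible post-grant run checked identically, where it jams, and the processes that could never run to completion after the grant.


DENY. Granting would leave the state unsafe.
Key observation: once T8, T1 finish, the pool peaks at (2, 4, 5) — and every remaining process still needs more R1 than that.
On the post-grant state, T8, T1 is a maximal run — nothing extends it. Step-by-step check:
  pool = (1, 2, 2)
  T8 needs (1, 1, 2) <= (1, 2, 2) -> finishes; pool += (0, 2, 3) = (1, 4, 5)
  T1 needs (1, 2, 3) <= (1, 4, 5) -> finishes; pool += (1, 0, 0) = (2, 4, 5)
  blocked: T5 wants (3, 3, 3), pool (2, 4, 5) — not enough R1
  blocked: T7 wants (3, 1, 2), pool (2, 4, 5) — not enough R1
Post-grant, the permanently blocked set is T5 and T7.


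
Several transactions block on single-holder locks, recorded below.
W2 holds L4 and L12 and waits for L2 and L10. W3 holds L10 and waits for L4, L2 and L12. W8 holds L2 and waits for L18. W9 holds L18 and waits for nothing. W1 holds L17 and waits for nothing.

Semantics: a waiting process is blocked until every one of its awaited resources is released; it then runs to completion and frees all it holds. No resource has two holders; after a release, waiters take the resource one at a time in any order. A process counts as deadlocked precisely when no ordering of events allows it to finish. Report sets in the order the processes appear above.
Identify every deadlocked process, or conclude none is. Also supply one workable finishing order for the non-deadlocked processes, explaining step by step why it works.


Deadlocked set: W2 and W3.
Key observation: the cycle W2 -> W3 -> W2 can never break — each member waits on the next; no other process is dragged down with it.
One completion order for the rest: W9, W8, W1.
Step-by-step check:
  run W9 (it waits on nothing); releases L18
  run W8 (all its waits — L18 — are resolved); releases L2
  run W1 (it waits on nothing); releases L17


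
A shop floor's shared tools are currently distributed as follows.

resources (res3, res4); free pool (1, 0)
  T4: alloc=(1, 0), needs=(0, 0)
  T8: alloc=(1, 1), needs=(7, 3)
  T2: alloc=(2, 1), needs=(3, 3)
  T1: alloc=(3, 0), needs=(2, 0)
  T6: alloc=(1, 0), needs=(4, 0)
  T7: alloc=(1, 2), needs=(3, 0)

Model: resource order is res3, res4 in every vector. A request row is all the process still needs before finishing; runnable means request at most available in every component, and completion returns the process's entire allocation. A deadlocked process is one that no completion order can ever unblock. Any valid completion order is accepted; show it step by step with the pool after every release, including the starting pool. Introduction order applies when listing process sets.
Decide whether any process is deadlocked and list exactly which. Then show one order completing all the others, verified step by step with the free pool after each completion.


Deadlocked: T8 and T2.
Key observation: after T4, T1, T7, T6 complete, (7, 2) is the best the pool ever gets, yet each leftover process wants more res4.
A valid finishing order for the others: T4, T1, T7, T6. Check, step by step:
  pool = (1, 0)
  T4 needs (0, 0) <= (1, 0) -> finishes; pool += (1, 0) = (2, 0)
  T1 needs (2, 0) <= (2, 0) -> finishes; pool += (3, 0) = (5, 0)
  T7 needs (3, 0) <= (5, 0) -> finishes; pool += (1, 2) = (6, 2)
  T6 needs (4, 0) <= (6, 2) -> finishes; pool += (1, 0) = (7, 2)
The stuck group stays short no matter what:
  T8 cannot run: need (7, 3) vs free (7, 2) (insufficient res4)
  T2 cannot run: need (3, 3) vs free (7, 2) (insufficient res4)


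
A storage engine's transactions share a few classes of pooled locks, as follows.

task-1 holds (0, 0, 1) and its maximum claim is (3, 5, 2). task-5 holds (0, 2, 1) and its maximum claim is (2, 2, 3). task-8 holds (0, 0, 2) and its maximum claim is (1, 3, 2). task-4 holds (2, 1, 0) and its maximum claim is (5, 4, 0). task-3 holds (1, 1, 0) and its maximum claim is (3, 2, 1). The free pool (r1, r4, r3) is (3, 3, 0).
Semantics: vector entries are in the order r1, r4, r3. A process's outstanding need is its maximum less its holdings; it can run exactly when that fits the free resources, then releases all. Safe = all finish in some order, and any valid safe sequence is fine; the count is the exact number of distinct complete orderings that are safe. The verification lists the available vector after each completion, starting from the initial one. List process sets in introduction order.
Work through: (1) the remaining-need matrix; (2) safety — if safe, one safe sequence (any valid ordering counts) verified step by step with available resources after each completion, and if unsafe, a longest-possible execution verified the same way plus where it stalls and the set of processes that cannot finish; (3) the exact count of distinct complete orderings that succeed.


(1) Remaining need (order r1, r4, r3):
  task-1: (3, 5, 1)
  task-5: (2, 0, 2)
  task-8: (1, 3, 0)
  task-4: (3, 3, 0)
  task-3: (2, 1, 1)
(2) The state is SAFE; one workable sequence: task-4, task-8, task-5, task-3, task-1.
Key observation: task-4 is the earliest step where a requested resource binds exactly: need (3, 3, 0), pool (3, 3, 0) at its turn.
Step-by-step check:
  pool = (3, 3, 0)
  task-4: need (3, 3, 0) fits (3, 3, 0); releases (2, 1, 0), pool now (5, 4, 0)
  task-8: need (1, 3, 0) fits (5, 4, 0); releases (0, 0, 2), pool now (5, 4, 2)
  task-5: need (2, 0, 2) fits (5, 4, 2); releases (0, 2, 1), pool now (5, 6, 3)
  task-3: need (2, 1, 1) fits (5, 6, 3); releases (1, 1, 0), pool now (6, 7, 3)
  task-1: need (3, 5, 1) fits (6, 7, 3); releases (0, 0, 1), pool now (6, 7, 4)
(3) The exact count: 18 of the possible complete orderings are safe sequences.


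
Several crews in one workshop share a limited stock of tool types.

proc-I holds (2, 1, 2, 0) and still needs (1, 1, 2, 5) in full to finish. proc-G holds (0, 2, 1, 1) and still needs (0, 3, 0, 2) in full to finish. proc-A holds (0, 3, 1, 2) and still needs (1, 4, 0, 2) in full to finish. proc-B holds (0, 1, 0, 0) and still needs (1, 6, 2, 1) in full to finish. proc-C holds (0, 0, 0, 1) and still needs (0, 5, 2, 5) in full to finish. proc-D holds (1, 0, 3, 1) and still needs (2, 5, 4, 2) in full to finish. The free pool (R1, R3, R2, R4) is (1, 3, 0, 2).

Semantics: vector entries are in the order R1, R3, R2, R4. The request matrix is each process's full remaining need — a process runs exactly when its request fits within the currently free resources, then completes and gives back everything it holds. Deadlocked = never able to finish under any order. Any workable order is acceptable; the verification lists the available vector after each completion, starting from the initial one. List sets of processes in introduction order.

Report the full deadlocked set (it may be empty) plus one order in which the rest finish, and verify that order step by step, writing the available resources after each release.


Nothing here is deadlocked.
Key observation: proc-G fits the free pool immediately, and its release cascades until everyone finishes.
A valid finishing order for the others: proc-G, proc-A, proc-I, proc-B, proc-D, proc-C. Step-by-step check:
  pool = (1, 3, 0, 2)
  run proc-G (needs (0, 3, 0, 2), free (1, 3, 0, 2)); after release of (0, 2, 1, 1) the pool is (1, 5, 1, 3)
  run proc-A (needs (1, 4, 0, 2), free (1, 5, 1, 3)); after release of (0, 3, 1, 2) the pool is (1, 8, 2, 5)
  run proc-I (needs (1, 1, 2, 5), free (1, 8, 2, 5)); after release of (2, 1, 2, 0) the pool is (3, 9, 4, 5)
  run proc-B (needs (1, 6, 2, 1), free (3, 9, 4, 5)); after release of (0, 1, 0, 0) the pool is (3, 10, 4, 5)
  run proc-D (needs (2, 5, 4, 2), free (3, 10, 4, 5)); after release of (1, 0, 3, 1) the pool is (4, 10, 7, 6)
  run proc-C (needs (0, 5, 2, 5), free (4, 10, 7, 6)); after release of (0, 0, 0, 1) the pool is (4, 10, 7, 7)


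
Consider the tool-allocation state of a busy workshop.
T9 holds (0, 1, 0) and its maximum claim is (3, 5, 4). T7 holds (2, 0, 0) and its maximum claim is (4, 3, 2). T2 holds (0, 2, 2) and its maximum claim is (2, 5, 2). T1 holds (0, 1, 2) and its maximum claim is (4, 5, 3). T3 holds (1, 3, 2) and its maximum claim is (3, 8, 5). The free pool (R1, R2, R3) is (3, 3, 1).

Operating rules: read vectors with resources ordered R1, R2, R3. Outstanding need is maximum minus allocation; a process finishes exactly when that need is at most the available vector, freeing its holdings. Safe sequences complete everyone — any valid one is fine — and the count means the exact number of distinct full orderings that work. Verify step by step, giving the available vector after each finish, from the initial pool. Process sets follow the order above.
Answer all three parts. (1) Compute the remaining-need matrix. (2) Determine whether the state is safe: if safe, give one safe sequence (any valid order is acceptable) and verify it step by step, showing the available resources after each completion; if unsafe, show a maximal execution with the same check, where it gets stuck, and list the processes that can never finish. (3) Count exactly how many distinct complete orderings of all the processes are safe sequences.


(1) Need matrix, components ordered R1, R2, R3:
  T9: (3, 4, 4)
  T7: (2, 3, 2)
  T2: (2, 3, 0)
  T1: (4, 4, 1)
  T3: (2, 5, 3)
(2) The state is SAFE; one workable sequence: T2, T3, T1, T7, T9.
Key observation: reading the order forward, T2 is the first process whose need (2, 3, 0) meets the free pool (3, 3, 1) exactly on a resource it requests.
Verifying each step:
  pool = (3, 3, 1)
  T2 needs (2, 3, 0) <= (3, 3, 1) -> finishes; pool += (0, 2, 2) = (3, 5, 3)
  T3 needs (2, 5, 3) <= (3, 5, 3) -> finishes; pool += (1, 3, 2) = (4, 8, 5)
  T1 needs (4, 4, 1) <= (4, 8, 5) -> finishes; pool += (0, 1, 2) = (4, 9, 7)
  T7 needs (2, 3, 2) <= (4, 9, 7) -> finishes; pool += (2, 0, 0) = (6, 9, 7)
  T9 needs (3, 4, 4) <= (6, 9, 7) -> finishes; pool += (0, 1, 0) = (6, 10, 7)
(3) Exactly 10 of the possible complete orderings are safe sequences.


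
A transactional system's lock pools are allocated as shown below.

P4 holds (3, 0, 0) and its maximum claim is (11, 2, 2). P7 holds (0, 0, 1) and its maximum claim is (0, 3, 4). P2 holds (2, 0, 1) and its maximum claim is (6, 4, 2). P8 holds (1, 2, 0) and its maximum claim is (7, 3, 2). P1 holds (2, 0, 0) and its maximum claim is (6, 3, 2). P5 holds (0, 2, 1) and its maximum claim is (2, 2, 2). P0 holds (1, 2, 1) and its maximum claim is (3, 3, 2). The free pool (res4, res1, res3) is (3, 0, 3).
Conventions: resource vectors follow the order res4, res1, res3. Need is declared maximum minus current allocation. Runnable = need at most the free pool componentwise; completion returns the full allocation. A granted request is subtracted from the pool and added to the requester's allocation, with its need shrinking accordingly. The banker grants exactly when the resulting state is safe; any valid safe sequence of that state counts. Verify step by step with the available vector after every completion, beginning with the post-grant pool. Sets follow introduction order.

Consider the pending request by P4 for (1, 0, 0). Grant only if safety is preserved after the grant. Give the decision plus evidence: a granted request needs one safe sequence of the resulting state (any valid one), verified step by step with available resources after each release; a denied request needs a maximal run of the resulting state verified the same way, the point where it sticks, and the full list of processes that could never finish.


DENY. Granting would leave the state unsafe.
Key observation: once P5, P0, P7 finish, the pool peaks at (3, 4, 6) — and every remaining process still needs more res4 than that.
Pretend the grant happened; the run P5, P0, P7 goes as far as possible. Check, step by step:
  pool = (2, 0, 3)
  P5 needs (2, 0, 1) <= (2, 0, 3) -> finishes; pool += (0, 2, 1) = (2, 2, 4)
  P0 needs (2, 1, 1) <= (2, 2, 4) -> finishes; pool += (1, 2, 1) = (3, 4, 5)
  P7 needs (0, 3, 3) <= (3, 4, 5) -> finishes; pool += (0, 0, 1) = (3, 4, 6)
  P4 still needs (7, 2, 2) but only (3, 4, 6) is free — short on res4
  P2 still needs (4, 4, 1) but only (3, 4, 6) is free — short on res4
  P8 still needs (6, 1, 2) but only (3, 4, 6) is free — short on res4
  P1 still needs (4, 3, 2) but only (3, 4, 6) is free — short on res4
Processes that could never finish after the grant: P4, P2, P8 and P1.


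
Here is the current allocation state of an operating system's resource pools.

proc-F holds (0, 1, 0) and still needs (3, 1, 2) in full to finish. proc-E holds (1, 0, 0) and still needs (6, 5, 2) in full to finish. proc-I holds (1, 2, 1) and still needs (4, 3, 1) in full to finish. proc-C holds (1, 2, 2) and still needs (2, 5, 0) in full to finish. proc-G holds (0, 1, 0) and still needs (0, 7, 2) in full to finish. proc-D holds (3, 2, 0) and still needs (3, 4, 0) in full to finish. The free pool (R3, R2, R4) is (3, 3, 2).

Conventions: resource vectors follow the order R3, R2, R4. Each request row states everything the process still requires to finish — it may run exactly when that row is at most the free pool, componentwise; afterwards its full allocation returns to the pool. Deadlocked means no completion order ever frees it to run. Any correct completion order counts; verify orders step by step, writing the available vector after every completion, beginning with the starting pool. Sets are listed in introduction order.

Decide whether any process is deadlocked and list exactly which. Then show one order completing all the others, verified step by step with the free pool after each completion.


Nothing here is deadlocked.
Key observation: beginning at proc-F, releases accumulate fast enough that every process eventually fits.
A valid finishing order for the others: proc-F, proc-D, proc-E, proc-C, proc-I, proc-G. Verifying each step:
  pool = (3, 3, 2)
  proc-F: need (3, 1, 2) fits (3, 3, 2); releases (0, 1, 0), pool now (3, 4, 2)
  proc-D: need (3, 4, 0) fits (3, 4, 2); releases (3, 2, 0), pool now (6, 6, 2)
  proc-E: need (6, 5, 2) fits (6, 6, 2); releases (1, 0, 0), pool now (7, 6, 2)
  proc-C: need (2, 5, 0) fits (7, 6, 2); releases (1, 2, 2), pool now (8, 8, 4)
  proc-I: need (4, 3, 1) fits (8, 8, 4); releases (1, 2, 1), pool now (9, 10, 5)
  proc-G: need (0, 7, 2) fits (9, 10, 5); releases (0, 1, 0), pool now (9, 11, 5)


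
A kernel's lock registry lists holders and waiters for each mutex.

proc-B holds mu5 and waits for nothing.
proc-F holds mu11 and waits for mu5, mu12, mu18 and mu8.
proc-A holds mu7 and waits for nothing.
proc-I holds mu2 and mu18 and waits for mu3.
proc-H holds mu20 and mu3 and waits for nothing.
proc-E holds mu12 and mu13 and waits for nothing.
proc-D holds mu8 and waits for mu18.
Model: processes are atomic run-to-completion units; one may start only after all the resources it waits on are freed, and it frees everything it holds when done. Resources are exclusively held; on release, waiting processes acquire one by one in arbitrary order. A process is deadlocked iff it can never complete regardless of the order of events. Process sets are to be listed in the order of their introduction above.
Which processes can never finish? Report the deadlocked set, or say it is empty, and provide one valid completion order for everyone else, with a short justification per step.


No process is deadlocked.
Key observation: no waiting chain loops back on itself — every chain ends at a process that waits on nothing, so everyone eventually runs.
The rest can finish in the order proc-H, proc-B, proc-E, proc-I, proc-A, proc-D, proc-F.
Step-by-step check:
  proc-H: no waits; runs immediately, freeing mu20 and mu3
  proc-B: no waits; runs immediately, freeing mu5
  proc-E: no waits; runs immediately, freeing mu12 and mu13
  proc-I waits on mu3 — all released -> runs and releases mu2 and mu18
  proc-A: no waits; runs immediately, freeing mu7
  proc-D waits on mu18 — all released -> runs and releases mu8
  proc-F waits on mu5, mu12, mu18 and mu8 — all released -> runs and releases mu11


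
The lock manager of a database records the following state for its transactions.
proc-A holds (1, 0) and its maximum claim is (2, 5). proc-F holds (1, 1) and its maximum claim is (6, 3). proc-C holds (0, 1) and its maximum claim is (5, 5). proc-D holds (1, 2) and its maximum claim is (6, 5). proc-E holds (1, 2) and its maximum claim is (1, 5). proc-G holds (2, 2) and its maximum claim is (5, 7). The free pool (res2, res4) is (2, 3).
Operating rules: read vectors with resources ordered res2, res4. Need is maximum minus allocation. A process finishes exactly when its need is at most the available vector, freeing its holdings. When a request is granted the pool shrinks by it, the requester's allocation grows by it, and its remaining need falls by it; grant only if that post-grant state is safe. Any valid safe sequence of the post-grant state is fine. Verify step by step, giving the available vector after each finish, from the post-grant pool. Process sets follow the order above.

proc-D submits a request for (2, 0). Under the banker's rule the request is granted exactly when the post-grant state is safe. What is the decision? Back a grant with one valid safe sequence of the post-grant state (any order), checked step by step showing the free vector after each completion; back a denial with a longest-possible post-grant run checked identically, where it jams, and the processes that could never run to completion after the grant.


DENY — the pretend-granted state is unsafe.
Key observation: even finishing proc-E, proc-A leaves just (2, 5) free — too little res2 for any of the remaining processes.
Pretend the grant happened; the run proc-E, proc-A goes as far as possible. Walking it through:
  pool = (0, 3)
  proc-E needs (0, 3) <= (0, 3) -> finishes; pool += (1, 2) = (1, 5)
  proc-A needs (1, 5) <= (1, 5) -> finishes; pool += (1, 0) = (2, 5)
  blocked: proc-F wants (5, 2), pool (2, 5) — not enough res2
  blocked: proc-C wants (5, 4), pool (2, 5) — not enough res2
  blocked: proc-D wants (3, 3), pool (2, 5) — not enough res2
  blocked: proc-G wants (3, 5), pool (2, 5) — not enough res2
Post-grant, the permanently blocked set is proc-F, proc-C, proc-D and proc-G.


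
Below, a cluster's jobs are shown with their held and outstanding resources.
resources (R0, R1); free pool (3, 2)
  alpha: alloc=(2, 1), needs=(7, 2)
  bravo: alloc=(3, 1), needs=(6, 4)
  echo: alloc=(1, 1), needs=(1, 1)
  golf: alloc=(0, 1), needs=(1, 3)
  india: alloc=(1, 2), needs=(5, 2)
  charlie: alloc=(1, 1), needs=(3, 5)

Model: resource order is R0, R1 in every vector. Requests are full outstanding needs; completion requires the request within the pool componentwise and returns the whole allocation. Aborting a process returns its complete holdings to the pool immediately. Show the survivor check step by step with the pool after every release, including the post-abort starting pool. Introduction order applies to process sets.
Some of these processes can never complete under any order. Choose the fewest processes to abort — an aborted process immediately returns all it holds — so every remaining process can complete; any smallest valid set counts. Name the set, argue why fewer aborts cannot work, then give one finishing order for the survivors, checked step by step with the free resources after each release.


Minimum abort set: bravo.
Key observation: alpha was stuck for good until bravo gave back (3, 1); in the order shown it finishes at step 2.
No smaller set exists: with zero aborts the deadlock remains.
One survivor order: echo, alpha, golf, charlie, india. Verifying each step (post-abort pool first):
  pool = (6, 3)
  echo needs (1, 1) <= (6, 3) -> finishes; pool += (1, 1) = (7, 4)
  alpha needs (7, 2) <= (7, 4) -> finishes; pool += (2, 1) = (9, 5)
  golf needs (1, 3) <= (9, 5) -> finishes; pool += (0, 1) = (9, 6)
  charlie needs (3, 5) <= (9, 6) -> finishes; pool += (1, 1) = (10, 7)
  india needs (5, 2) <= (10, 7) -> finishes; pool += (1, 2) = (11, 9)


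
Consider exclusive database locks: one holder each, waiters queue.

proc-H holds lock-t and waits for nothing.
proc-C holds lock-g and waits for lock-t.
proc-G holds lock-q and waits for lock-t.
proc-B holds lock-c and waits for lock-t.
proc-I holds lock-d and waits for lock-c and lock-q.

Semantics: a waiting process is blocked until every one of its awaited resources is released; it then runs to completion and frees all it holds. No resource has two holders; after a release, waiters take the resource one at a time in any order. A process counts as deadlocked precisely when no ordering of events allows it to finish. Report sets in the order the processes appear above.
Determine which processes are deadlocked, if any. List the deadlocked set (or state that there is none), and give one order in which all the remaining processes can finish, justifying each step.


Nothing here is deadlocked.
Key observation: there is no circular wait here — follow any chain and it reaches a process that is free to run now.
A valid finishing order for the others: proc-H, proc-G, proc-B, proc-C, proc-I.
Check, step by step:
  proc-H: no waits; runs immediately, freeing lock-t
  proc-G: everything it awaited (lock-t) is free; runs, freeing lock-q
  proc-B: everything it awaited (lock-t) is free; runs, freeing lock-c
  proc-C: everything it awaited (lock-t) is free; runs, freeing lock-g
  proc-I: everything it awaited (lock-c and lock-q) is free; runs, freeing lock-d


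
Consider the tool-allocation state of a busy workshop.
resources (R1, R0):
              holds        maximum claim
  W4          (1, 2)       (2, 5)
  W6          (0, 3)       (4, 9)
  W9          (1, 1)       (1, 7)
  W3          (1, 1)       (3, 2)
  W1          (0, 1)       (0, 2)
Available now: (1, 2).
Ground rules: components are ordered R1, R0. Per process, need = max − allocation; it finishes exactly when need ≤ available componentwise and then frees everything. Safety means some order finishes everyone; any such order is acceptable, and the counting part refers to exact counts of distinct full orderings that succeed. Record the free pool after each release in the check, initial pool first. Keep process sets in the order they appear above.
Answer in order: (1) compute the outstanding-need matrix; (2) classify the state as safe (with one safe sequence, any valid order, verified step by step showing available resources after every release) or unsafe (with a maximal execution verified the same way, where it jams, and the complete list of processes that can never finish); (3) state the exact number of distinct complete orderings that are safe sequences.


(1) Need matrix, components ordered R1, R0:
  W4: (1, 3)
  W6: (4, 6)
  W9: (0, 6)
  W3: (2, 1)
  W1: (0, 1)
(2) The state is SAFE; one workable sequence: W1, W4, W3, W9, W6.
Key observation: the first exact fit in this order is W4 — it needs (1, 3) with (1, 3) free, meeting a requested resource to the last unit.
Walking it through:
  pool = (1, 2)
  run W1 (needs (0, 1), free (1, 2)); after release of (0, 1) the pool is (1, 3)
  run W4 (needs (1, 3), free (1, 3)); after release of (1, 2) the pool is (2, 5)
  run W3 (needs (2, 1), free (2, 5)); after release of (1, 1) the pool is (3, 6)
  run W9 (needs (0, 6), free (3, 6)); after release of (1, 1) the pool is (4, 7)
  run W6 (needs (4, 6), free (4, 7)); after release of (0, 3) the pool is (4, 10)
(3) Exactly 1 of the possible complete orderings is a safe sequence.


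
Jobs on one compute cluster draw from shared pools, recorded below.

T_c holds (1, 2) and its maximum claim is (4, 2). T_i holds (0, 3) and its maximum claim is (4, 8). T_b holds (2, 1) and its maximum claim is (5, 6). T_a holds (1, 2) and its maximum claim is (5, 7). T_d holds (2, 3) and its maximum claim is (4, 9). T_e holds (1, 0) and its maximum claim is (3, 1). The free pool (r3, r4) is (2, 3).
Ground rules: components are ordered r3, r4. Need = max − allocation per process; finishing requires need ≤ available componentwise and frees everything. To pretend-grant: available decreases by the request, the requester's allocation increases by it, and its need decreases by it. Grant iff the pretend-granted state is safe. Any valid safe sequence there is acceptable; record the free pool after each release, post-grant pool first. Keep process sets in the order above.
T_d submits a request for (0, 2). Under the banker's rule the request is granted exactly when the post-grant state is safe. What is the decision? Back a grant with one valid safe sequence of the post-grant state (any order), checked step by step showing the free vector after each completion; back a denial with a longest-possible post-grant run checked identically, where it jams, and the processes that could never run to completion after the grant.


DENY: after the grant no complete ordering would exist.
Key observation: r4 is the bottleneck — with T_e, T_c done the pool holds (4, 3), short of every remaining need.
After a pretend grant, a maximal execution: T_e, T_c — then nothing else fits. Step-by-step check:
  pool = (2, 1)
  T_e needs (2, 1) <= (2, 1) -> finishes; pool += (1, 0) = (3, 1)
  T_c needs (3, 0) <= (3, 1) -> finishes; pool += (1, 2) = (4, 3)
  T_i still needs (4, 5) but only (4, 3) is free — short on r4
  T_b still needs (3, 5) but only (4, 3) is free — short on r4
  T_a still needs (4, 5) but only (4, 3) is free — short on r4
  T_d still needs (2, 4) but only (4, 3) is free — short on r4
Had the request been granted, T_i, T_b, T_a and T_d could never finish.


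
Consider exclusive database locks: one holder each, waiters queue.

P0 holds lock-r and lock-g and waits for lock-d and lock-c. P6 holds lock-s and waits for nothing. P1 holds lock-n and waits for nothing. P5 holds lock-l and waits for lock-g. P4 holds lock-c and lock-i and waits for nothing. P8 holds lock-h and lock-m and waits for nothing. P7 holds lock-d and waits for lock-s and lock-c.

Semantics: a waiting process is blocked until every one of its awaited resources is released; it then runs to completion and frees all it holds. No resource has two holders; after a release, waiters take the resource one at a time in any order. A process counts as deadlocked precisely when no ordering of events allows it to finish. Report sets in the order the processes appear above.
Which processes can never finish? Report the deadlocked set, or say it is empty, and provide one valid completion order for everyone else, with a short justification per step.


Nothing here is deadlocked.
Key observation: the waits form no ring: some process can always run, and its releases unblock the others one by one.
A valid finishing order for the others: P1, P4, P6, P8, P7, P0, P5.
Check, step by step:
  run P1 (it waits on nothing); releases lock-n
  run P4 (it waits on nothing); releases lock-c and lock-i
  run P6 (it waits on nothing); releases lock-s
  run P8 (it waits on nothing); releases lock-h and lock-m
  run P7 (all its waits — lock-s and lock-c — are resolved); releases lock-d
  run P0 (all its waits — lock-d and lock-c — are resolved); releases lock-r and lock-g
  run P5 (all its waits — lock-g — are resolved); releases lock-l


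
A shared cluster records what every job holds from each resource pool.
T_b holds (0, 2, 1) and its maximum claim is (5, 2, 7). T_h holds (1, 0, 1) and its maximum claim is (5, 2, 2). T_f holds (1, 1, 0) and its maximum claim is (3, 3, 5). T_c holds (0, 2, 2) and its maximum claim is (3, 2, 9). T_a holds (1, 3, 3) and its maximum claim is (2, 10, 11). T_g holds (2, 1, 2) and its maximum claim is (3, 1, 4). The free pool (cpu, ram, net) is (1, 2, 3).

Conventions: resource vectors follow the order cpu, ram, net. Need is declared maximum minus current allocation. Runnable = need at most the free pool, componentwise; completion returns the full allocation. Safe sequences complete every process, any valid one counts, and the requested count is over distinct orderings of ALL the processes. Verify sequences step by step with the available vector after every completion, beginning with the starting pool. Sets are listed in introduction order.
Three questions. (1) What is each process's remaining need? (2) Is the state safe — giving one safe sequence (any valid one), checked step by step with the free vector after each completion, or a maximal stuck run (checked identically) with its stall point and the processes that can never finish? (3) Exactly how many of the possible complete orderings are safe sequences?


(1) Outstanding need per process (order cpu, ram, net):
  T_b: (5, 0, 6)
  T_h: (4, 2, 1)
  T_f: (2, 2, 5)
  T_c: (3, 0, 7)
  T_a: (1, 7, 8)
  T_g: (1, 0, 2)
(2) SAFE — a valid safe sequence is T_g, T_f, T_h, T_b, T_c, T_a.
Key observation: at T_g the run first touches a limit — (1, 0, 2) against (1, 2, 3), exact on a resource it actually requests.
Check, step by step:
  pool = (1, 2, 3)
  T_g: need (1, 0, 2) fits (1, 2, 3); releases (2, 1, 2), pool now (3, 3, 5)
  T_f: need (2, 2, 5) fits (3, 3, 5); releases (1, 1, 0), pool now (4, 4, 5)
  T_h: need (4, 2, 1) fits (4, 4, 5); releases (1, 0, 1), pool now (5, 4, 6)
  T_b: need (5, 0, 6) fits (5, 4, 6); releases (0, 2, 1), pool now (5, 6, 7)
  T_c: need (3, 0, 7) fits (5, 6, 7); releases (0, 2, 2), pool now (5, 8, 9)
  T_a: need (1, 7, 8) fits (5, 8, 9); releases (1, 3, 3), pool now (6, 11, 12)
(3) Exactly 1 of the possible complete orderings is a safe sequence.


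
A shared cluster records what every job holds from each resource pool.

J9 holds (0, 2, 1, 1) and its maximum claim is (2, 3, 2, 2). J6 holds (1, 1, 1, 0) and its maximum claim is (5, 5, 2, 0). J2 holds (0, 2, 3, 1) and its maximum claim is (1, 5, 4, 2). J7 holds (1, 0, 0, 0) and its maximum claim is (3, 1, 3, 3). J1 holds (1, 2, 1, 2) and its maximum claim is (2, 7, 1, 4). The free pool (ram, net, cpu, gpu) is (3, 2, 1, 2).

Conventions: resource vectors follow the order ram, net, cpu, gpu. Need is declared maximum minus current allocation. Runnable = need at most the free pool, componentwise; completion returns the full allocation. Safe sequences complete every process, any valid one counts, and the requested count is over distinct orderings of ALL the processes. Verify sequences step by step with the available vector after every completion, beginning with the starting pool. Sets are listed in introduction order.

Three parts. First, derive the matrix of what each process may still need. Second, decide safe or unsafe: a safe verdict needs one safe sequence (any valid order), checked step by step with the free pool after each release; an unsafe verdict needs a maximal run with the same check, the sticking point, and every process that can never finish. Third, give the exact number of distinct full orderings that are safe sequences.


(1) Remaining need (order ram, net, cpu, gpu):
  J9: (2, 1, 1, 1)
  J6: (4, 4, 1, 0)
  J2: (1, 3, 1, 1)
  J7: (2, 1, 3, 3)
  J1: (1, 5, 0, 2)
(2) The state is SAFE; one workable sequence: J9, J2, J7, J1, J6.
Key observation: the first exact fit in this order is J9 — it needs (2, 1, 1, 1) with (3, 2, 1, 2) free, meeting a requested resource to the last unit.
Check, step by step:
  pool = (3, 2, 1, 2)
  run J9 (needs (2, 1, 1, 1), free (3, 2, 1, 2)); after release of (0, 2, 1, 1) the pool is (3, 4, 2, 3)
  run J2 (needs (1, 3, 1, 1), free (3, 4, 2, 3)); after release of (0, 2, 3, 1) the pool is (3, 6, 5, 4)
  run J7 (needs (2, 1, 3, 3), free (3, 6, 5, 4)); after release of (1, 0, 0, 0) the pool is (4, 6, 5, 4)
  run J1 (needs (1, 5, 0, 2), free (4, 6, 5, 4)); after release of (1, 2, 1, 2) the pool is (5, 8, 6, 6)
  run J6 (needs (4, 4, 1, 0), free (5, 8, 6, 6)); after release of (1, 1, 1, 0) the pool is (6, 9, 7, 6)
(3) Precisely 4 of the possible complete orderings are safe sequences.


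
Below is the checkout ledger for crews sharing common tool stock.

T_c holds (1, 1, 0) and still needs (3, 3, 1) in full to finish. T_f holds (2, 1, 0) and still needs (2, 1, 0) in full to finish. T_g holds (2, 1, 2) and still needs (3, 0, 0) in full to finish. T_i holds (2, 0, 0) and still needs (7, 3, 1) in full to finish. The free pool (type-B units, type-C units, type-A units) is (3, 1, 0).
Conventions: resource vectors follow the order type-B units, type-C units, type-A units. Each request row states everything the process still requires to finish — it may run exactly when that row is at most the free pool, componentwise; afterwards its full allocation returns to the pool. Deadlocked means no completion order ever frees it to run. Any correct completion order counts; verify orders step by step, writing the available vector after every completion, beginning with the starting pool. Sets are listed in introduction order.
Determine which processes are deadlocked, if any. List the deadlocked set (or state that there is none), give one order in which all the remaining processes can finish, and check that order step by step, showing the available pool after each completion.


Nothing here is deadlocked.
Key observation: T_g fits the free pool immediately, and its release cascades until everyone finishes.
A valid finishing order for the others: T_g, T_f, T_i, T_c. Step-by-step check:
  pool = (3, 1, 0)
  T_g needs (3, 0, 0) <= (3, 1, 0) -> finishes; pool += (2, 1, 2) = (5, 2, 2)
  T_f needs (2, 1, 0) <= (5, 2, 2) -> finishes; pool += (2, 1, 0) = (7, 3, 2)
  T_i needs (7, 3, 1) <= (7, 3, 2) -> finishes; pool += (2, 0, 0) = (9, 3, 2)
  T_c needs (3, 3, 1) <= (9, 3, 2) -> finishes; pool += (1, 1, 0) = (10, 4, 2)
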